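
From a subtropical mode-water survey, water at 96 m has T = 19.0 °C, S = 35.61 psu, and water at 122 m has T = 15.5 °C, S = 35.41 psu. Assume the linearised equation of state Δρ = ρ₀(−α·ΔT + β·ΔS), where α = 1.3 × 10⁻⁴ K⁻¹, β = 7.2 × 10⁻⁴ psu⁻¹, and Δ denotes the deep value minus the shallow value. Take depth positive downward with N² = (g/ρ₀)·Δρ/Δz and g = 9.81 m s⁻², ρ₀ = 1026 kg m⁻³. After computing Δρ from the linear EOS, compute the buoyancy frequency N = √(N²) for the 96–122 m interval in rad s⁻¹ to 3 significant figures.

ΔT = -3.5 K, ΔS = -0.20 psu (deep − shallow).
Δρ/ρ₀ = −αΔT + βΔS = 4.55 × 10⁻⁴ − 1.44 × 10⁻⁴ = 3.11 × 10⁻⁴, so Δρ ≈ 0.3191 kg m⁻³.
N² = (g/ρ₀)·Δρ/Δz = g·(Δρ/ρ₀)/Δz = 9.81 × 3.11 × 10⁻⁴ / 26 = 1.1734 × 10⁻⁴ s⁻².
N = √(1.1734 × 10⁻⁴) = 0.010832 rad s⁻¹ ≈ 0.0108 rad s⁻¹.

0.0108 rad s⁻¹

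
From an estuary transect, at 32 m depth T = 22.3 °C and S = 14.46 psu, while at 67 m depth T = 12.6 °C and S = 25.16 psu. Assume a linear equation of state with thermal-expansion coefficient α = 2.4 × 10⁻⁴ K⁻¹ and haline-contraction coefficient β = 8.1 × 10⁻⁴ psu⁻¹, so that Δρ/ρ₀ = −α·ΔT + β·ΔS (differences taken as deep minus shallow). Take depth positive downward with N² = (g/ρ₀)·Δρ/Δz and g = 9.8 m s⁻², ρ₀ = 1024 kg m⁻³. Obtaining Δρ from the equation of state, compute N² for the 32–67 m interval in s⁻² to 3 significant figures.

3.08 × 10⁻³ s⁻²

ΔT = -9.7 K, ΔS = +10.70 psu (deep − shallow).
Δρ/ρ₀ = −αΔT + βΔS = 2.328 × 10⁻³ + 8.667 × 10⁻³ = 0.010995, so Δρ ≈ 11.26 kg m⁻³.
N² = (g/ρ₀)·Δρ/Δz = g·(Δρ/ρ₀)/Δz = 9.8 × 0.010995 / 35 = 3.0786 × 10⁻³ s⁻² ≈ 3.08 × 10⁻³ s⁻².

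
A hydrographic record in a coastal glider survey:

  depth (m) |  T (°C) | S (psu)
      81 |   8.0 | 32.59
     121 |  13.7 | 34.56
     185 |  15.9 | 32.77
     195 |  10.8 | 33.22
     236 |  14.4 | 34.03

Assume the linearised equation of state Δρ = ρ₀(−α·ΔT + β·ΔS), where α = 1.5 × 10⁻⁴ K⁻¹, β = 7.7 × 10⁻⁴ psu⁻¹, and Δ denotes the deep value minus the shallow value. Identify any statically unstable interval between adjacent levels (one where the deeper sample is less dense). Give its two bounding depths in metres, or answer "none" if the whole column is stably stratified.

Evaluate Δρ/ρ₀ = −αΔT + βΔS across each adjacent pair:
  81–121 m: −αΔT+βΔS = −(1.5 × 10⁻⁴)(+5.7)+(7.7 × 10⁻⁴)(+1.97) = 6.6 × 10⁻⁴ → stable
  121–185 m: −αΔT+βΔS = −(1.5 × 10⁻⁴)(+2.2)+(7.7 × 10⁻⁴)(-1.79) = -1.7 × 10⁻³ → UNSTABLE
  185–195 m: −αΔT+βΔS = −(1.5 × 10⁻⁴)(-5.1)+(7.7 × 10⁻⁴)(+0.45) = 1.1 × 10⁻³ → stable
  195–236 m: −αΔT+βΔS = −(1.5 × 10⁻⁴)(+3.6)+(7.7 × 10⁻⁴)(+0.81) = 8.4 × 10⁻⁵ → stable
The 121–185 m interval has Δρ < 0: lighter water underlies denser water.

121–185 m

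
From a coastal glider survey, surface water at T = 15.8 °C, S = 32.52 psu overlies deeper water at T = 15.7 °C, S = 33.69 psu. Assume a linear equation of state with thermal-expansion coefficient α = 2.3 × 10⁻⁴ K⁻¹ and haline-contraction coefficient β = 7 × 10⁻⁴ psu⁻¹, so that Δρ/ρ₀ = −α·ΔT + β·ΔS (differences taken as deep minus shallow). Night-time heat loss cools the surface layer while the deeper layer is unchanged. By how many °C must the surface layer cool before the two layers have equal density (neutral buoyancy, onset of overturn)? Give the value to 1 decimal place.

Neutral buoyancy requires Δρ = 0, i.e. −α(T_deep − T_surf′) + β(S_deep − S_surf) = 0.
T_surf′ = T_deep − (β/α)·ΔS = 15.7 − (7 × 10⁻⁴/2.3 × 10⁻⁴)·(+1.17) = 12.139 °C.
Cooling required: 15.8 − (12.139) = 3.661 °C.

3.7 °C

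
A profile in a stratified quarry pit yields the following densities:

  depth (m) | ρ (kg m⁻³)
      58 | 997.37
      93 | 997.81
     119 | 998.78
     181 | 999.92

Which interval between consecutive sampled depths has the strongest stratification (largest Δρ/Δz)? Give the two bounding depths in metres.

93–119 m

Compute the density gradient over each adjacent pair:
  58–93 m: Δρ/Δz = 0.44/35 = 0.013 kg m⁻⁴
  93–119 m: Δρ/Δz = 0.97/26 = 0.037 kg m⁻⁴
  119–181 m: Δρ/Δz = 1.14/62 = 0.018 kg m⁻⁴
The largest gradient is in the 93–119 m interval — the pycnocline.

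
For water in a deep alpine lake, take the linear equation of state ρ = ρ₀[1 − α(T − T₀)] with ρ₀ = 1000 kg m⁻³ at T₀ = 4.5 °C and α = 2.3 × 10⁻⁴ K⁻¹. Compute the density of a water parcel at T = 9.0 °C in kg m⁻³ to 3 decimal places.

T − T₀ = +4.5 K.
Bracket = 1 − α·(+4.5) = 1 + (-1.035 × 10⁻³) = 0.9989650.
ρ = 1000 × 0.9989650 = 998.965 kg m⁻³.

998.965 kg m⁻³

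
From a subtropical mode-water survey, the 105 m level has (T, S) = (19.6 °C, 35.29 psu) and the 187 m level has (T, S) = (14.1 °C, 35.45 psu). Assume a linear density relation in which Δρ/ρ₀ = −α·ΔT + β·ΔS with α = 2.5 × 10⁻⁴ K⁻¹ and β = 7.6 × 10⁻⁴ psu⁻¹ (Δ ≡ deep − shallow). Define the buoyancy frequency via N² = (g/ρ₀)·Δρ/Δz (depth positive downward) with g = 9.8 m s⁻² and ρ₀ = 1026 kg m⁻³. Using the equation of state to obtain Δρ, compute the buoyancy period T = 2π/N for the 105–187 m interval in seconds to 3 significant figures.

ΔT = -5.5 K, ΔS = +0.16 psu (deep − shallow).
Δρ/ρ₀ = −αΔT + βΔS = 1.375 × 10⁻³ + 1.216 × 10⁻⁴ = 1.4966 × 10⁻³, so Δρ ≈ 1.536 kg m⁻³.
N² = (g/ρ₀)·Δρ/Δz = g·(Δρ/ρ₀)/Δz = 9.8 × 1.4966 × 10⁻³ / 82 = 1.7886 × 10⁻⁴ s⁻².
N = √(1.7886 × 10⁻⁴) = 0.013374 rad s⁻¹ → T = 2π/N = 469.81 s ≈ 470 s.

470 s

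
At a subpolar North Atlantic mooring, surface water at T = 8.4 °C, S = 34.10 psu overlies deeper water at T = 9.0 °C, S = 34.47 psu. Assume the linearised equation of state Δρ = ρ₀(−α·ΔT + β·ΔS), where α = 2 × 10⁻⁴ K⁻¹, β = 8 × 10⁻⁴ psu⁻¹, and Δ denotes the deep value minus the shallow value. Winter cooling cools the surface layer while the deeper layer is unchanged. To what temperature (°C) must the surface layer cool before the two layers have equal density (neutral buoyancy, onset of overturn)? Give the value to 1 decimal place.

Neutral buoyancy requires Δρ = 0, i.e. −α(T_deep − T_surf′) + β(S_deep − S_surf) = 0.
T_surf′ = T_deep − (β/α)·ΔS = 9.0 − (8 × 10⁻⁴/2 × 10⁻⁴)·(+0.37) = 7.520 °C.
Cooling required: 8.4 − (7.520) = 0.880 °C.

7.5 °C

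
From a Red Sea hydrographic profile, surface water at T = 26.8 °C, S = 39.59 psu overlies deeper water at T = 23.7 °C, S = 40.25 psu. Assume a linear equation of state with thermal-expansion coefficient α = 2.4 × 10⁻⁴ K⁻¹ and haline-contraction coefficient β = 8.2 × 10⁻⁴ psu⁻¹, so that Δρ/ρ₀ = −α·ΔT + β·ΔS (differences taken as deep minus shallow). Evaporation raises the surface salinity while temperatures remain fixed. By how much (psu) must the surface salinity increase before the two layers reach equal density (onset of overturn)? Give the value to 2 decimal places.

1.57 psu

Neutral buoyancy requires −α(T_deep − T_surf) + β(S_deep − S_surf′) = 0.
S_surf′ = S_deep − (α/β)·ΔT = 40.25 − (2.4 × 10⁻⁴/8.2 × 10⁻⁴)·(-3.1) = 41.1573 psu.
Increase required: 41.1573 − 39.59 = 1.5673 psu.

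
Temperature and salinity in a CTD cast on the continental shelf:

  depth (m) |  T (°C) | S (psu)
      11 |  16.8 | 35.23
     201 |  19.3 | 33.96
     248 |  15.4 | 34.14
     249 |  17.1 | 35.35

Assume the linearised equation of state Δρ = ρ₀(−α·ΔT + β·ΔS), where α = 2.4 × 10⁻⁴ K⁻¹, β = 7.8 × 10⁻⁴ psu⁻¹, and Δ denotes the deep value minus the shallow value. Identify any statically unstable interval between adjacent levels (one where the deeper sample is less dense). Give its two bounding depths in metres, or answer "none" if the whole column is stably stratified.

Evaluate Δρ/ρ₀ = −αΔT + βΔS across each adjacent pair:
  11–201 m: −αΔT+βΔS = −(2.4 × 10⁻⁴)(+2.5)+(7.8 × 10⁻⁴)(-1.27) = -1.6 × 10⁻³ → UNSTABLE
  201–248 m: −αΔT+βΔS = −(2.4 × 10⁻⁴)(-3.9)+(7.8 × 10⁻⁴)(+0.18) = 1.1 × 10⁻³ → stable
  248–249 m: −αΔT+βΔS = −(2.4 × 10⁻⁴)(+1.7)+(7.8 × 10⁻⁴)(+1.21) = 5.4 × 10⁻⁴ → stable
The 11–201 m interval has Δρ < 0: lighter water underlies denser water.

11–201 m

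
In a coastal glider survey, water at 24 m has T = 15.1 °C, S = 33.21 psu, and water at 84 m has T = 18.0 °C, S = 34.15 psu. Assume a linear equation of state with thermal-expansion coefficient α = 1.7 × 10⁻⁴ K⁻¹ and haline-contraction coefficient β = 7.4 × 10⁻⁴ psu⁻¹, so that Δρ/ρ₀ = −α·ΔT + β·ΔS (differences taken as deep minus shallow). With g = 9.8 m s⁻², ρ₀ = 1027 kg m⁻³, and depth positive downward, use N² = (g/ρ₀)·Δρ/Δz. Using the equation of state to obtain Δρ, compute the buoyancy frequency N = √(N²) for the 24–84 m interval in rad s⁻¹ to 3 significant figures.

ΔT = +2.9 K, ΔS = +0.94 psu (deep − shallow).
Δρ/ρ₀ = −αΔT + βΔS = -4.93 × 10⁻⁴ + 6.956 × 10⁻⁴ = 2.026 × 10⁻⁴, so Δρ ≈ 0.2081 kg m⁻³.
N² = (g/ρ₀)·Δρ/Δz = g·(Δρ/ρ₀)/Δz = 9.8 × 2.026 × 10⁻⁴ / 60 = 3.3091 × 10⁻⁵ s⁻².
N = √(3.3091 × 10⁻⁵) = 5.7525 × 10⁻³ rad s⁻¹ ≈ 5.75 × 10⁻³ rad s⁻¹.

5.75 × 10⁻³ rad s⁻¹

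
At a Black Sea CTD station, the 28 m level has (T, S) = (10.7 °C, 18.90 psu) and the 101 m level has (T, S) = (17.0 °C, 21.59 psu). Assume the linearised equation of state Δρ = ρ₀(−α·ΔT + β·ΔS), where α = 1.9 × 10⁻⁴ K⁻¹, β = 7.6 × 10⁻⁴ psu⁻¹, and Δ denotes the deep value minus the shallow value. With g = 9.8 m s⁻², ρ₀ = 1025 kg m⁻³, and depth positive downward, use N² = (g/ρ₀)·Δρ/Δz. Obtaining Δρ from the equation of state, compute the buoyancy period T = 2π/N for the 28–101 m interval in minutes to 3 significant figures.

9.82 min

ΔT = +6.3 K, ΔS = +2.69 psu (deep − shallow).
Δρ/ρ₀ = −αΔT + βΔS = -1.197 × 10⁻³ + 2.0444 × 10⁻³ = 8.474 × 10⁻⁴, so Δρ ≈ 0.8686 kg m⁻³.
N² = (g/ρ₀)·Δρ/Δz = g·(Δρ/ρ₀)/Δz = 9.8 × 8.474 × 10⁻⁴ / 73 = 1.1376 × 10⁻⁴ s⁻².
N = √(1.1376 × 10⁻⁴) = 0.010666 rad s⁻¹ → T = 2π/N = 589.09 s = 9.8182 min ≈ 9.82 min.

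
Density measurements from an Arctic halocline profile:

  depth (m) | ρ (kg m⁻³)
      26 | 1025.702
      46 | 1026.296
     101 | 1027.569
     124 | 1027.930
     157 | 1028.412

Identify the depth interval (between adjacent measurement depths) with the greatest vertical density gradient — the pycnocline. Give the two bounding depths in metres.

Compute the density gradient over each adjacent pair:
  26–46 m: Δρ/Δz = 0.594/20 = 0.030 kg m⁻⁴
  46–101 m: Δρ/Δz = 1.273/55 = 0.023 kg m⁻⁴
  101–124 m: Δρ/Δz = 0.361/23 = 0.016 kg m⁻⁴
  124–157 m: Δρ/Δz = 0.482/33 = 0.015 kg m⁻⁴
The largest gradient is in the 26–46 m interval — the pycnocline.

26–46 m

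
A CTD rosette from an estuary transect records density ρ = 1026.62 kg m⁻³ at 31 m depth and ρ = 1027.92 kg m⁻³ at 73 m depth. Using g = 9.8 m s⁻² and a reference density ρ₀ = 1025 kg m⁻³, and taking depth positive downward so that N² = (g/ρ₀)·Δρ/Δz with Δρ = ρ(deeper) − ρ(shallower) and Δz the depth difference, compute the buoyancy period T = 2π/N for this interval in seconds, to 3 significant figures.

Δρ = 1027.92 − 1026.62 = 1.30 kg m⁻³ over Δz = 73 − 31 = 42 m.
N² = (9.8/1025) × (1.30/42) = 2.9593 × 10⁻⁴ s⁻².
N = √(2.9593 × 10⁻⁴) = 0.017203 rad s⁻¹, so T = 2π/N = 365.24 s ≈ 365 s.

365 s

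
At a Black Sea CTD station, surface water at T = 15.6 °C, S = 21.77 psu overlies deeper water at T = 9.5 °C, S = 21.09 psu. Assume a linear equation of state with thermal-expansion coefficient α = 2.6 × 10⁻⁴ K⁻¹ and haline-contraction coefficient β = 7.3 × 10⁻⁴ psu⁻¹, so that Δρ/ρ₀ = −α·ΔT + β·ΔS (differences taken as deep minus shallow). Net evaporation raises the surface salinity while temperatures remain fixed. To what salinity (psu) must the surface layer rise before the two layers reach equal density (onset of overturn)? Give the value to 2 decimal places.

Neutral buoyancy requires −α(T_deep − T_surf) + β(S_deep − S_surf′) = 0.
S_surf′ = S_deep − (α/β)·ΔT = 21.09 − (2.6 × 10⁻⁴/7.3 × 10⁻⁴)·(-6.1) = 23.2626 psu.
Increase required: 23.2626 − 21.77 = 1.4926 psu.

23.26 psu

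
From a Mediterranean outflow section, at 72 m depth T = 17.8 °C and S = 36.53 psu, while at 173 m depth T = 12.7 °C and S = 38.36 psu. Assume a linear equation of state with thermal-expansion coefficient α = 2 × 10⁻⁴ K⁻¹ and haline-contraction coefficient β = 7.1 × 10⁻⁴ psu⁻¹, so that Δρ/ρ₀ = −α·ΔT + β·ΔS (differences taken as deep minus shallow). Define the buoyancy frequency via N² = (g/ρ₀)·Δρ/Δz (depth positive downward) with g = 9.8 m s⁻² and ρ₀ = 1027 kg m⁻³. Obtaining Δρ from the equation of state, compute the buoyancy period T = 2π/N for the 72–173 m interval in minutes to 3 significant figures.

6.98 min

ΔT = -5.1 K, ΔS = +1.83 psu (deep − shallow).
Δρ/ρ₀ = −αΔT + βΔS = 1.02 × 10⁻³ + 1.2993 × 10⁻³ = 2.3193 × 10⁻³, so Δρ ≈ 2.382 kg m⁻³.
N² = (g/ρ₀)·Δρ/Δz = g·(Δρ/ρ₀)/Δz = 9.8 × 2.3193 × 10⁻³ / 101 = 2.2504 × 10⁻⁴ s⁻².
N = √(2.2504 × 10⁻⁴) = 0.015001 rad s⁻¹ → T = 2π/N = 418.85 s = 6.9808 min ≈ 6.98 min.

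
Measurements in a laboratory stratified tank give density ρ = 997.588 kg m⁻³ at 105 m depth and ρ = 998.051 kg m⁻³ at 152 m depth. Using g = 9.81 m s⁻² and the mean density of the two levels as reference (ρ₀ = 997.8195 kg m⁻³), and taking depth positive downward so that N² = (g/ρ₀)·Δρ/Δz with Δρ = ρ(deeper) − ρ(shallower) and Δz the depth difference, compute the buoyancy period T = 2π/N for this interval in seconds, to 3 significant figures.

638 s

Δρ = 998.051 − 997.588 = 0.463 kg m⁻³ over Δz = 152 − 105 = 47 m.
N² = (9.81/997.8195) × (0.463/47) = 9.6850 × 10⁻⁵ s⁻².
N = √(9.6850 × 10⁻⁵) = 9.8412 × 10⁻³ rad s⁻¹, so T = 2π/N = 638.46 s ≈ 638 s.
A positive N² confirms static stability across the interval.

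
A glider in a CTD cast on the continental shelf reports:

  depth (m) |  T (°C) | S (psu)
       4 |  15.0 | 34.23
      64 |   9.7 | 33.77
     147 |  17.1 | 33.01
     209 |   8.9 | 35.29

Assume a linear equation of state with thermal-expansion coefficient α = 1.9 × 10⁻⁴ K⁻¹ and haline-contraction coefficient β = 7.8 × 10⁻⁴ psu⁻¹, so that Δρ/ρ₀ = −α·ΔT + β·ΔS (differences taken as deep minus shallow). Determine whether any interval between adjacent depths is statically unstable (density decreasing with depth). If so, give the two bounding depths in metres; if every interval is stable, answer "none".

64–147 m

Evaluate Δρ/ρ₀ = −αΔT + βΔS across each adjacent pair:
  4–64 m: −αΔT+βΔS = −(1.9 × 10⁻⁴)(-5.3)+(7.8 × 10⁻⁴)(-0.46) = 6.5 × 10⁻⁴ → stable
  64–147 m: −αΔT+βΔS = −(1.9 × 10⁻⁴)(+7.4)+(7.8 × 10⁻⁴)(-0.76) = -2.0 × 10⁻³ → UNSTABLE
  147–209 m: −αΔT+βΔS = −(1.9 × 10⁻⁴)(-8.2)+(7.8 × 10⁻⁴)(+2.28) = 3.3 × 10⁻³ → stable
The 64–147 m interval has Δρ < 0: lighter water underlies denser water.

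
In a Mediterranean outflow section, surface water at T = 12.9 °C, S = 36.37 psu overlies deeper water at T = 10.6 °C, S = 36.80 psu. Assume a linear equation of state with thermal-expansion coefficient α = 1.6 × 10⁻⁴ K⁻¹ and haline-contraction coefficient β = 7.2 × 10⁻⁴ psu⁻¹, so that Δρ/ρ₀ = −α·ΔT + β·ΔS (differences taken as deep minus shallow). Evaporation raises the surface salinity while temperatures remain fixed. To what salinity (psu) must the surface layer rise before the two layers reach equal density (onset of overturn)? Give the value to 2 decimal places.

Neutral buoyancy requires −α(T_deep − T_surf) + β(S_deep − S_surf′) = 0.
S_surf′ = S_deep − (α/β)·ΔT = 36.80 − (1.6 × 10⁻⁴/7.2 × 10⁻⁴)·(-2.3) = 37.3111 psu.
Increase required: 37.3111 − 36.37 = 0.9411 psu.

37.31 psu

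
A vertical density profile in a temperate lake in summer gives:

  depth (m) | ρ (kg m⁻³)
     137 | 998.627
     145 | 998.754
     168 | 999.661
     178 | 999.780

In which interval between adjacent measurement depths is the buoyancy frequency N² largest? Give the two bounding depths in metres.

145–168 m

Compute the density gradient over each adjacent pair:
  137–145 m: Δρ/Δz = 0.127/8 = 0.016 kg m⁻⁴
  145–168 m: Δρ/Δz = 0.907/23 = 0.039 kg m⁻⁴
  168–178 m: Δρ/Δz = 0.119/10 = 0.012 kg m⁻⁴
The largest gradient is in the 145–168 m interval — the pycnocline.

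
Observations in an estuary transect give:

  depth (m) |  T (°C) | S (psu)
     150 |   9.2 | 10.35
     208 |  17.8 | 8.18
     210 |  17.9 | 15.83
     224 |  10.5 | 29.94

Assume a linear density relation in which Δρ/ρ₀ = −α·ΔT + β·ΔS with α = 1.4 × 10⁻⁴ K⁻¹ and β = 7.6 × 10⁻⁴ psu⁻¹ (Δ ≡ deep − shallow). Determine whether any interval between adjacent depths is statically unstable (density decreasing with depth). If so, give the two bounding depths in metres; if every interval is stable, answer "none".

150–208 m

Evaluate Δρ/ρ₀ = −αΔT + βΔS across each adjacent pair:
  150–208 m: −αΔT+βΔS = −(1.4 × 10⁻⁴)(+8.6)+(7.6 × 10⁻⁴)(-2.17) = -2.9 × 10⁻³ → UNSTABLE
  208–210 m: −αΔT+βΔS = −(1.4 × 10⁻⁴)(+0.1)+(7.6 × 10⁻⁴)(+7.65) = 5.8 × 10⁻³ → stable
  210–224 m: −αΔT+βΔS = −(1.4 × 10⁻⁴)(-7.4)+(7.6 × 10⁻⁴)(+14.11) = 0.012 → stable
The 150–208 m interval has Δρ < 0: lighter water underlies denser water.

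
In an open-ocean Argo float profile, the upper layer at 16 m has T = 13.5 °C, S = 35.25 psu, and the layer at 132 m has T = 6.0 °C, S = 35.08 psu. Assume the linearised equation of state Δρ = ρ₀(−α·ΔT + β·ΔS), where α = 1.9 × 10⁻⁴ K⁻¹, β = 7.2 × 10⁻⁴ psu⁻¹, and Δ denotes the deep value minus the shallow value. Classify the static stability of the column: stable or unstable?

stable

ΔT = 6.0 − 13.5 = -7.5 K and ΔS = 35.08 − 35.25 = -0.17 psu (deep − shallow).
−αΔT = 1.425 × 10⁻³; βΔS = -1.224 × 10⁻⁴; sum Δρ/ρ₀ = 1.3026 × 10⁻³.
Δρ/ρ₀ > 0, so Δρ > 0: deeper water is denser → statically stable.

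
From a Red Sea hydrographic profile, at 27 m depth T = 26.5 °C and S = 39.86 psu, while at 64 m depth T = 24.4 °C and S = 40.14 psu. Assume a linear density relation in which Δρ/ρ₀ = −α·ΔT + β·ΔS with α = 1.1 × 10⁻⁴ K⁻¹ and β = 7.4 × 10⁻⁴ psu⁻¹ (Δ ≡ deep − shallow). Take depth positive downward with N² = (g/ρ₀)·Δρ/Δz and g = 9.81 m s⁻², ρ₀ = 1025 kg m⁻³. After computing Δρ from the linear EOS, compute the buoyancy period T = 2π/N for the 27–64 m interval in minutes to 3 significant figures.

ΔT = -2.1 K, ΔS = +0.28 psu (deep − shallow).
Δρ/ρ₀ = −αΔT + βΔS = 2.31 × 10⁻⁴ + 2.072 × 10⁻⁴ = 4.382 × 10⁻⁴, so Δρ ≈ 0.4492 kg m⁻³.
N² = (g/ρ₀)·Δρ/Δz = g·(Δρ/ρ₀)/Δz = 9.81 × 4.382 × 10⁻⁴ / 37 = 1.1618 × 10⁻⁴ s⁻².
N = √(1.1618 × 10⁻⁴) = 0.010779 rad s⁻¹ → T = 2π/N = 582.91 s = 9.7152 min ≈ 9.72 min.

9.72 min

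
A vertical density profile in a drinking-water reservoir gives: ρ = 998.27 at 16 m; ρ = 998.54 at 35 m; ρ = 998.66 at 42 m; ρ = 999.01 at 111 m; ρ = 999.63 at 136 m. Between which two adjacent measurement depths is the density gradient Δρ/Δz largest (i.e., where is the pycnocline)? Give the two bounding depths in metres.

111–136 m

Compute the density gradient over each adjacent pair:
  16–35 m: Δρ/Δz = 0.27/19 = 0.014 kg m⁻⁴
  35–42 m: Δρ/Δz = 0.12/7 = 0.017 kg m⁻⁴
  42–111 m: Δρ/Δz = 0.35/69 = 5.1 × 10⁻³ kg m⁻⁴
  111–136 m: Δρ/Δz = 0.62/25 = 0.025 kg m⁻⁴
The largest gradient is in the 111–136 m interval — the pycnocline.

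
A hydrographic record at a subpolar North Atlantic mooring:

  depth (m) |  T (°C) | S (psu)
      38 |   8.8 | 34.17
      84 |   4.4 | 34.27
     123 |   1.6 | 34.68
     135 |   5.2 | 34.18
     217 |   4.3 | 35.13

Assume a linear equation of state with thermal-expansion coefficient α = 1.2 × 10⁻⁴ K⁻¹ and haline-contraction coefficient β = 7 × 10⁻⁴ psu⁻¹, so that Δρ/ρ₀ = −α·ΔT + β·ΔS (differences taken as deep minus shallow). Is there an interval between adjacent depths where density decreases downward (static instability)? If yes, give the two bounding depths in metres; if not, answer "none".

123–135 m

Evaluate Δρ/ρ₀ = −αΔT + βΔS across each adjacent pair:
  38–84 m: −αΔT+βΔS = −(1.2 × 10⁻⁴)(-4.4)+(7 × 10⁻⁴)(+0.10) = 6.0 × 10⁻⁴ → stable
  84–123 m: −αΔT+βΔS = −(1.2 × 10⁻⁴)(-2.8)+(7 × 10⁻⁴)(+0.41) = 6.2 × 10⁻⁴ → stable
  123–135 m: −αΔT+βΔS = −(1.2 × 10⁻⁴)(+3.6)+(7 × 10⁻⁴)(-0.50) = -7.8 × 10⁻⁴ → UNSTABLE
  135–217 m: −αΔT+βΔS = −(1.2 × 10⁻⁴)(-0.9)+(7 × 10⁻⁴)(+0.95) = 7.7 × 10⁻⁴ → stable
The 123–135 m interval has Δρ < 0: lighter water underlies denser water.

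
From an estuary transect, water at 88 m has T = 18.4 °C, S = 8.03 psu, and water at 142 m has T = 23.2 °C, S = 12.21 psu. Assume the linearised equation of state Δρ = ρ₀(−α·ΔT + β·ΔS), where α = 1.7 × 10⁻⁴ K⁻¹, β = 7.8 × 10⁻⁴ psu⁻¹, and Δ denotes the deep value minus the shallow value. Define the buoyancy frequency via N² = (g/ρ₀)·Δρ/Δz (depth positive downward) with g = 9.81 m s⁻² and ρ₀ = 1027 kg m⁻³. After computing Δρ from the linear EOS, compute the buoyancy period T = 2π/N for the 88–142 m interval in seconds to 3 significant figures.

298 s

ΔT = +4.8 K, ΔS = +4.18 psu (deep − shallow).
Δρ/ρ₀ = −αΔT + βΔS = -8.16 × 10⁻⁴ + 3.2604 × 10⁻³ = 2.4444 × 10⁻³, so Δρ ≈ 2.510 kg m⁻³.
N² = (g/ρ₀)·Δρ/Δz = g·(Δρ/ρ₀)/Δz = 9.81 × 2.4444 × 10⁻³ / 54 = 4.4407 × 10⁻⁴ s⁻².
N = √(4.4407 × 10⁻⁴) = 0.021073 rad s⁻¹ → T = 2π/N = 298.16 s ≈ 298 s.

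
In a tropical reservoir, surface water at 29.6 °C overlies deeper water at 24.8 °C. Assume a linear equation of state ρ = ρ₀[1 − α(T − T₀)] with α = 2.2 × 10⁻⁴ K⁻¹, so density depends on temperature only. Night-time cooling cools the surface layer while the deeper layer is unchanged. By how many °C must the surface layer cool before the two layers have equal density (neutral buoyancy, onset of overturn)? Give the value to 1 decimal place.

With temperature the only control, equal density requires T_surf′ = T_deep.
T_surf′ = 24.8 °C.
Cooling required: 29.6 − 24.8 = 4.8 °C.

4.8 °C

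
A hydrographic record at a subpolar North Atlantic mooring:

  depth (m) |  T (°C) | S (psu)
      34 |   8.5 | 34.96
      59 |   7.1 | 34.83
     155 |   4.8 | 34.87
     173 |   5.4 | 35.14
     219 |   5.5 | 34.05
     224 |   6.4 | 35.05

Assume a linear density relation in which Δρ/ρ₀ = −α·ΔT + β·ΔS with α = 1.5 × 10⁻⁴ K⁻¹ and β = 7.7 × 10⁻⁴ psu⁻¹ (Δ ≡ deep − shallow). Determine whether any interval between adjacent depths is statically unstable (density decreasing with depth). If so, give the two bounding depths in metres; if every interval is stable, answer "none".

Evaluate Δρ/ρ₀ = −αΔT + βΔS across each adjacent pair:
  34–59 m: −αΔT+βΔS = −(1.5 × 10⁻⁴)(-1.4)+(7.7 × 10⁻⁴)(-0.13) = 1.1 × 10⁻⁴ → stable
  59–155 m: −αΔT+βΔS = −(1.5 × 10⁻⁴)(-2.3)+(7.7 × 10⁻⁴)(+0.04) = 3.8 × 10⁻⁴ → stable
  155–173 m: −αΔT+βΔS = −(1.5 × 10⁻⁴)(+0.6)+(7.7 × 10⁻⁴)(+0.27) = 1.2 × 10⁻⁴ → stable
  173–219 m: −αΔT+βΔS = −(1.5 × 10⁻⁴)(+0.1)+(7.7 × 10⁻⁴)(-1.09) = -8.5 × 10⁻⁴ → UNSTABLE
  219–224 m: −αΔT+βΔS = −(1.5 × 10⁻⁴)(+0.9)+(7.7 × 10⁻⁴)(+1.00) = 6.3 × 10⁻⁴ → stable
The 173–219 m interval has Δρ < 0: lighter water underlies denser water.

173–219 m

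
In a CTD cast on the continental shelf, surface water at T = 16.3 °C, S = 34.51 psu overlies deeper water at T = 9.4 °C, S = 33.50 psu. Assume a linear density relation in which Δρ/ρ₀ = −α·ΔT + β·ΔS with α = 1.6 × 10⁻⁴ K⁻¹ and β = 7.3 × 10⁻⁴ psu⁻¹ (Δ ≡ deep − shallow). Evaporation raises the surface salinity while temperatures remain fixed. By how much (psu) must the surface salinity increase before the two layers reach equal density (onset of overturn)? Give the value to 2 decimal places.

Neutral buoyancy requires −α(T_deep − T_surf) + β(S_deep − S_surf′) = 0.
S_surf′ = S_deep − (α/β)·ΔT = 33.50 − (1.6 × 10⁻⁴/7.3 × 10⁻⁴)·(-6.9) = 35.0123 psu.
Increase required: 35.0123 − 34.51 = 0.5023 psu.

0.50 psu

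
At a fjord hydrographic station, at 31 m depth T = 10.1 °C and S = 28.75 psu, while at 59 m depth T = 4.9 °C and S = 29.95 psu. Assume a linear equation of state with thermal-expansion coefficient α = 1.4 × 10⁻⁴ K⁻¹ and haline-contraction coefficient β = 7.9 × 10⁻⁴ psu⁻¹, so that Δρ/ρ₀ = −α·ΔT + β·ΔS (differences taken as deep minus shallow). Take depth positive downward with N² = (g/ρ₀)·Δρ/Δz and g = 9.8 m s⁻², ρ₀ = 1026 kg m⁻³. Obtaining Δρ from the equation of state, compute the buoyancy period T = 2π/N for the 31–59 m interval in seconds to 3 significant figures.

ΔT = -5.2 K, ΔS = +1.20 psu (deep − shallow).
Δρ/ρ₀ = −αΔT + βΔS = 7.28 × 10⁻⁴ + 9.48 × 10⁻⁴ = 1.676 × 10⁻³, so Δρ ≈ 1.720 kg m⁻³.
N² = (g/ρ₀)·Δρ/Δz = g·(Δρ/ρ₀)/Δz = 9.8 × 1.676 × 10⁻³ / 28 = 5.8660 × 10⁻⁴ s⁻².
N = √(5.8660 × 10⁻⁴) = 0.024220 rad s⁻¹ → T = 2π/N = 259.42 s ≈ 259 s.

259 s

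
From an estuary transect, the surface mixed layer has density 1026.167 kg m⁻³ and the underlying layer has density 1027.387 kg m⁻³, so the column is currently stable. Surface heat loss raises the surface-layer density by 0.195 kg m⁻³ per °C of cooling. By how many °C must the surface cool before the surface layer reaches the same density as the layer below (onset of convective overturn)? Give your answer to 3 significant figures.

Density deficit of the surface layer: 1027.387 − 1026.167 = 1.22 kg m⁻³.
Required change = 1.22 / 0.195 = 6.26 °C.

6.26 °C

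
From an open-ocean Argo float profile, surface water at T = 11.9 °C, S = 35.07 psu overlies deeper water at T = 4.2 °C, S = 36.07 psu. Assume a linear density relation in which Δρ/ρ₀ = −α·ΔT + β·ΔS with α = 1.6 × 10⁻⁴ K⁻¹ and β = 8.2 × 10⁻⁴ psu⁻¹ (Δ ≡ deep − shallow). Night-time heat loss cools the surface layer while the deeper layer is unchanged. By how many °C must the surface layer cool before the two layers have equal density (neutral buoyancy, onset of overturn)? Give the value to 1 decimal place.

12.8 °C

Neutral buoyancy requires Δρ = 0, i.e. −α(T_deep − T_surf′) + β(S_deep − S_surf) = 0.
T_surf′ = T_deep − (β/α)·ΔS = 4.2 − (8.2 × 10⁻⁴/1.6 × 10⁻⁴)·(+1.00) = -0.925 °C.
Cooling required: 11.9 − (-0.925) = 12.825 °C.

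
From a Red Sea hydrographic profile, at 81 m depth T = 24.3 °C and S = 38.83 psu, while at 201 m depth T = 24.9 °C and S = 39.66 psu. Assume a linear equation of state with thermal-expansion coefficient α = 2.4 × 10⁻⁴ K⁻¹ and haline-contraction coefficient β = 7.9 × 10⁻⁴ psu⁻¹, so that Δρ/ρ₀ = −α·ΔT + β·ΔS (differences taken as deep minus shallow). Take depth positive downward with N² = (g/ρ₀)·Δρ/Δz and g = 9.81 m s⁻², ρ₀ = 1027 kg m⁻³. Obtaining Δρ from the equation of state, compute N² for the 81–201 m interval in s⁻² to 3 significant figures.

ΔT = +0.6 K, ΔS = +0.83 psu (deep − shallow).
Δρ/ρ₀ = −αΔT + βΔS = -1.44 × 10⁻⁴ + 6.557 × 10⁻⁴ = 5.117 × 10⁻⁴, so Δρ ≈ 0.5255 kg m⁻³.
N² = (g/ρ₀)·Δρ/Δz = g·(Δρ/ρ₀)/Δz = 9.81 × 5.117 × 10⁻⁴ / 120 = 4.1831 × 10⁻⁵ s⁻² ≈ 4.18 × 10⁻⁵ s⁻².

4.18 × 10⁻⁵ s⁻²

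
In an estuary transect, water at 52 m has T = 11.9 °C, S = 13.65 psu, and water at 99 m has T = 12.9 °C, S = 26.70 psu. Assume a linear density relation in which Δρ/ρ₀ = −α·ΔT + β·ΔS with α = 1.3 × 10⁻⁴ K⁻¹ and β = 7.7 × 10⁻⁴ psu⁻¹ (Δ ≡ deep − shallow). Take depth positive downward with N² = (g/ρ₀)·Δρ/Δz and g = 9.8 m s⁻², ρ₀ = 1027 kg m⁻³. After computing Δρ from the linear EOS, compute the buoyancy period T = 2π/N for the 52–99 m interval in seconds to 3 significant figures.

ΔT = +1.0 K, ΔS = +13.05 psu (deep − shallow).
Δρ/ρ₀ = −αΔT + βΔS = -1.30 × 10⁻⁴ + 0.0100485 = 9.9185 × 10⁻³, so Δρ ≈ 10.19 kg m⁻³.
N² = (g/ρ₀)·Δρ/Δz = g·(Δρ/ρ₀)/Δz = 9.8 × 9.9185 × 10⁻³ / 47 = 2.0681 × 10⁻³ s⁻².
N = √(2.0681 × 10⁻³) = 0.045476 rad s⁻¹ → T = 2π/N = 138.16 s ≈ 138 s.

138 s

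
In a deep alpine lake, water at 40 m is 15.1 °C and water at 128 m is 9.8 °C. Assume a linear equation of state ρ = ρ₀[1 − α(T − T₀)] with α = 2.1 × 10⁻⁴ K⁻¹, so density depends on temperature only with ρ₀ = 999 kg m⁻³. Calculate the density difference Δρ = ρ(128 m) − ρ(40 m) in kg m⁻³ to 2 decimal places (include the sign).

ΔT = -5.3 K, Δρ/ρ₀ = −αΔT = 1.113 × 10⁻³.
Δρ = 999 × (1.113 × 10⁻³) = +1.11 kg m⁻³.
Positive Δρ: denser below, stable.

+1.11 kg m⁻³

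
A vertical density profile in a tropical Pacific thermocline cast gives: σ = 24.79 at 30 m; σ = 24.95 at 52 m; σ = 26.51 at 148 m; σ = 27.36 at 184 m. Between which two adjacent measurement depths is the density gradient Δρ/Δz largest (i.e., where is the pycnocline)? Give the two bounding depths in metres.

Compute the density gradient over each adjacent pair:
  30–52 m: Δρ/Δz = 0.16/22 = 7.3 × 10⁻³ kg m⁻⁴
  52–148 m: Δρ/Δz = 1.56/96 = 0.016 kg m⁻⁴
  148–184 m: Δρ/Δz = 0.85/36 = 0.024 kg m⁻⁴
The largest gradient is in the 148–184 m interval — the pycnocline.

148–184 m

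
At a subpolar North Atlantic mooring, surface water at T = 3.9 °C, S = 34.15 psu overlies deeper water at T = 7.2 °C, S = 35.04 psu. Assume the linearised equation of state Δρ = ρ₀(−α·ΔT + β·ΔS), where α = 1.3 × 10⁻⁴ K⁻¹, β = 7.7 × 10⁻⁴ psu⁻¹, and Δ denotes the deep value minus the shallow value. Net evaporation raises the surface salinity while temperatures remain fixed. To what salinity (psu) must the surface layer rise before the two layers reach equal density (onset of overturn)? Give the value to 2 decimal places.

Neutral buoyancy requires −α(T_deep − T_surf) + β(S_deep − S_surf′) = 0.
S_surf′ = S_deep − (α/β)·ΔT = 35.04 − (1.3 × 10⁻⁴/7.7 × 10⁻⁴)·(+3.3) = 34.4829 psu.
Increase required: 34.4829 − 34.15 = 0.3329 psu.

34.48 psu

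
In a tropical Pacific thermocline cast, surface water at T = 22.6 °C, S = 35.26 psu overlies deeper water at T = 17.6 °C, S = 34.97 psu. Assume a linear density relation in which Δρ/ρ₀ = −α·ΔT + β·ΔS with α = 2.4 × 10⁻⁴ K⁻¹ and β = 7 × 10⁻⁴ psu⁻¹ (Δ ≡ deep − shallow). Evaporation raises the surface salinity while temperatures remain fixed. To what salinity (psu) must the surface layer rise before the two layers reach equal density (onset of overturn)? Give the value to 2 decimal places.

Neutral buoyancy requires −α(T_deep − T_surf) + β(S_deep − S_surf′) = 0.
S_surf′ = S_deep − (α/β)·ΔT = 34.97 − (2.4 × 10⁻⁴/7 × 10⁻⁴)·(-5.0) = 36.6843 psu.
Increase required: 36.6843 − 35.26 = 1.4243 psu.

36.68 psu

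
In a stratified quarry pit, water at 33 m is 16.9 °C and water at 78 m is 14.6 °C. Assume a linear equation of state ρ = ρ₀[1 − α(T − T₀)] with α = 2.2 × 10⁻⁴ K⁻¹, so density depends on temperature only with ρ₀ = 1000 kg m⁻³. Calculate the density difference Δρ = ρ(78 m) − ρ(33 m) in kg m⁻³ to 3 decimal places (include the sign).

+0.506 kg m⁻³

ΔT = -2.3 K, Δρ/ρ₀ = −αΔT = 5.06 × 10⁻⁴.
Δρ = 1000 × (5.06 × 10⁻⁴) = +0.506 kg m⁻³.
Positive Δρ: denser below, stable.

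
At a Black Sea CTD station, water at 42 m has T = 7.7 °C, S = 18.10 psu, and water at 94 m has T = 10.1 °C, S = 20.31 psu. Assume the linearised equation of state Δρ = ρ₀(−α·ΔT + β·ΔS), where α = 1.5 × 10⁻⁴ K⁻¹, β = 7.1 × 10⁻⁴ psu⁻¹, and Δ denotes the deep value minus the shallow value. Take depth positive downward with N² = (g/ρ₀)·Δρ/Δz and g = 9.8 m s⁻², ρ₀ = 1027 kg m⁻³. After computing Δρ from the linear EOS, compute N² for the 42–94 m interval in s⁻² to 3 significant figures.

2.28 × 10⁻⁴ s⁻²

ΔT = +2.4 K, ΔS = +2.21 psu (deep − shallow).
Δρ/ρ₀ = −αΔT + βΔS = -3.60 × 10⁻⁴ + 1.5691 × 10⁻³ = 1.2091 × 10⁻³, so Δρ ≈ 1.242 kg m⁻³.
N² = (g/ρ₀)·Δρ/Δz = g·(Δρ/ρ₀)/Δz = 9.8 × 1.2091 × 10⁻³ / 52 = 2.2787 × 10⁻⁴ s⁻² ≈ 2.28 × 10⁻⁴ s⁻².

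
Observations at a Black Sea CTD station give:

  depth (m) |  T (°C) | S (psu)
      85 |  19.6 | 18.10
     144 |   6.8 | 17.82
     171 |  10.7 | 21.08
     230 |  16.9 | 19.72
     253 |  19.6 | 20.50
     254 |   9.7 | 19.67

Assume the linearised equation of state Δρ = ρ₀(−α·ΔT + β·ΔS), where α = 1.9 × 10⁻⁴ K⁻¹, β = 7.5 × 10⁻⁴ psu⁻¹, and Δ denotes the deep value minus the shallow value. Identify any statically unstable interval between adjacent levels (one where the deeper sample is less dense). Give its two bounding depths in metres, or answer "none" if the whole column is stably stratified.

171–230 m

Evaluate Δρ/ρ₀ = −αΔT + βΔS across each adjacent pair:
  85–144 m: −αΔT+βΔS = −(1.9 × 10⁻⁴)(-12.8)+(7.5 × 10⁻⁴)(-0.28) = 2.2 × 10⁻³ → stable
  144–171 m: −αΔT+βΔS = −(1.9 × 10⁻⁴)(+3.9)+(7.5 × 10⁻⁴)(+3.26) = 1.7 × 10⁻³ → stable
  171–230 m: −αΔT+βΔS = −(1.9 × 10⁻⁴)(+6.2)+(7.5 × 10⁻⁴)(-1.36) = -2.2 × 10⁻³ → UNSTABLE
  230–253 m: −αΔT+βΔS = −(1.9 × 10⁻⁴)(+2.7)+(7.5 × 10⁻⁴)(+0.78) = 7.2 × 10⁻⁵ → stable
  253–254 m: −αΔT+βΔS = −(1.9 × 10⁻⁴)(-9.9)+(7.5 × 10⁻⁴)(-0.83) = 1.3 × 10⁻³ → stable
The 171–230 m interval has Δρ < 0: lighter water underlies denser water.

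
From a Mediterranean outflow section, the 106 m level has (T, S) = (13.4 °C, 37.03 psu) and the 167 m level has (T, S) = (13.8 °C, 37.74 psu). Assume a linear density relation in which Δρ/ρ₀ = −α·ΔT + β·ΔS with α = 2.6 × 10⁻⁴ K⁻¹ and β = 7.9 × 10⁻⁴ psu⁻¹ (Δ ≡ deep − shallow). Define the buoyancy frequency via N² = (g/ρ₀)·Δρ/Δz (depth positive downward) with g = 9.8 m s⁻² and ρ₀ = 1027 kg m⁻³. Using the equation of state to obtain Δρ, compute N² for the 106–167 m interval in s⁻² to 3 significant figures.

7.34 × 10⁻⁵ s⁻²

ΔT = +0.4 K, ΔS = +0.71 psu (deep − shallow).
Δρ/ρ₀ = −αΔT + βΔS = -1.04 × 10⁻⁴ + 5.609 × 10⁻⁴ = 4.569 × 10⁻⁴, so Δρ ≈ 0.4692 kg m⁻³.
N² = (g/ρ₀)·Δρ/Δz = g·(Δρ/ρ₀)/Δz = 9.8 × 4.569 × 10⁻⁴ / 61 = 7.3404 × 10⁻⁵ s⁻² ≈ 7.34 × 10⁻⁵ s⁻².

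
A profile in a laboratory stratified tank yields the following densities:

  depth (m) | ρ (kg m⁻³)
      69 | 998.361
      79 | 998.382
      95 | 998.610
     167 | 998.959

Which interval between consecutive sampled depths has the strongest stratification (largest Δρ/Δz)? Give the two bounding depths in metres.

Compute the density gradient over each adjacent pair:
  69–79 m: Δρ/Δz = 0.021/10 = 2.1 × 10⁻³ kg m⁻⁴
  79–95 m: Δρ/Δz = 0.228/16 = 0.014 kg m⁻⁴
  95–167 m: Δρ/Δz = 0.349/72 = 4.8 × 10⁻³ kg m⁻⁴
The largest gradient is in the 79–95 m interval — the pycnocline.

79–95 m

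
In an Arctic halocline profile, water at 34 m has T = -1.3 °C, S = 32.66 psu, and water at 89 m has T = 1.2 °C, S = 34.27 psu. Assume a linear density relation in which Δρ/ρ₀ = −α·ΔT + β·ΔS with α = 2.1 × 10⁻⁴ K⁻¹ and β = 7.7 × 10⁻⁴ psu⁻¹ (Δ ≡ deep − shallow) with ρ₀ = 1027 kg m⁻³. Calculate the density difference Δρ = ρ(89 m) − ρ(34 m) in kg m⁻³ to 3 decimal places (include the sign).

ΔT = +2.5 K, ΔS = +1.61 psu (deep − shallow).
Δρ/ρ₀ = −(2.1 × 10⁻⁴)(+2.5) + (7.7 × 10⁻⁴)(+1.61) = 7.147 × 10⁻⁴.
Δρ = 1027 × (7.147 × 10⁻⁴) = +0.734 kg m⁻³.
Positive Δρ: denser below, stable.

+0.734 kg m⁻³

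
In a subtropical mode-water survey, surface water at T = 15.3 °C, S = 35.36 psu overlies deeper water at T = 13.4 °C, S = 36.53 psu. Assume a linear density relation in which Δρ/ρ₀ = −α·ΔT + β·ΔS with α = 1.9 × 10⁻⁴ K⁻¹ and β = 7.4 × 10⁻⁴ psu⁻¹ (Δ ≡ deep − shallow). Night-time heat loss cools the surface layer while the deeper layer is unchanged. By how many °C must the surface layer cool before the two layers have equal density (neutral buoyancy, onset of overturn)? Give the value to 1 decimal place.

6.5 °C

Neutral buoyancy requires Δρ = 0, i.e. −α(T_deep − T_surf′) + β(S_deep − S_surf) = 0.
T_surf′ = T_deep − (β/α)·ΔS = 13.4 − (7.4 × 10⁻⁴/1.9 × 10⁻⁴)·(+1.17) = 8.843 °C.
Cooling required: 15.3 − (8.843) = 6.457 °C.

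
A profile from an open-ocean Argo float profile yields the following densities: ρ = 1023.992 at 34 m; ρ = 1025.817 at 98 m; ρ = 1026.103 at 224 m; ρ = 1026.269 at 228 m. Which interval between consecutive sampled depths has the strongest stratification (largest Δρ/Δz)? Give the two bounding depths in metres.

224–228 m

Compute the density gradient over each adjacent pair:
  34–98 m: Δρ/Δz = 1.825/64 = 0.029 kg m⁻⁴
  98–224 m: Δρ/Δz = 0.286/126 = 2.3 × 10⁻³ kg m⁻⁴
  224–228 m: Δρ/Δz = 0.166/4 = 0.042 kg m⁻⁴
The largest gradient is in the 224–228 m interval — the pycnocline.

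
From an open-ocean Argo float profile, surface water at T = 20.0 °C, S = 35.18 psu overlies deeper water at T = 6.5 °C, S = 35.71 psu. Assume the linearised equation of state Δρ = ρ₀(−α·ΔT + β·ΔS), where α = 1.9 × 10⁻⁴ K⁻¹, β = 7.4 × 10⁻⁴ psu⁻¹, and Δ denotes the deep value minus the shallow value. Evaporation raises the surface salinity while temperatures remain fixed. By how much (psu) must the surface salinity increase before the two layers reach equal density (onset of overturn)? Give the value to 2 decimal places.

Neutral buoyancy requires −α(T_deep − T_surf) + β(S_deep − S_surf′) = 0.
S_surf′ = S_deep − (α/β)·ΔT = 35.71 − (1.9 × 10⁻⁴/7.4 × 10⁻⁴)·(-13.5) = 39.1762 psu.
Increase required: 39.1762 − 35.18 = 3.9962 psu.

4.00 psu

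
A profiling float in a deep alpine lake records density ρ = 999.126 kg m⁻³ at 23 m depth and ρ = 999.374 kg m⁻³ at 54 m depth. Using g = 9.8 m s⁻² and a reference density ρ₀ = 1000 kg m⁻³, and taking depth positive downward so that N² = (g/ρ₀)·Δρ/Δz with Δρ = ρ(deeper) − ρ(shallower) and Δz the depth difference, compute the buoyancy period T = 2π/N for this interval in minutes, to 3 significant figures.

Δρ = 999.374 − 999.126 = 0.248 kg m⁻³ over Δz = 54 − 23 = 31 m.
N² = (9.8/1000) × (0.248/31) = 7.8400 × 10⁻⁵ s⁻².
N = √(7.8400 × 10⁻⁵) = 8.8544 × 10⁻³ rad s⁻¹, so T = 2π/N = 709.61 s = 11.827 min ≈ 11.8 min.
A positive N² confirms static stability across the interval.

11.8 min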